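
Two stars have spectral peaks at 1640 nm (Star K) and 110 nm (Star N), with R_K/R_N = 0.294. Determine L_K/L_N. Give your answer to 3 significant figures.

1.75×10^-6

Wien's law gives T ∝ 1/λ_max, so T_K/T_N = λ_N/λ_K = 110/1640 = 0.06707.
Then L ∝ R²T⁴ gives L_K/L_N = (0.294)² × (0.06707)⁴ = 0.08644 × 2.024×10^-5 = 1.749×10^-6.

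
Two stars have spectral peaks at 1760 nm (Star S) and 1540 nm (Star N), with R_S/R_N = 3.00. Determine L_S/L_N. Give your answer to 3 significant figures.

5.28

Wien's law gives T ∝ 1/λ_max, so T_S/T_N = λ_N/λ_S = 1540/1760 = 0.8750.
Then L ∝ R²T⁴ gives L_S/L_N = (3.00)² × (0.8750)⁴ = 9.000 × 0.5862 = 5.276.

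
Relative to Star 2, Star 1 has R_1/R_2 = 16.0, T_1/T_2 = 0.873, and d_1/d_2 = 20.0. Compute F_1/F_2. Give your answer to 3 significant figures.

0.372

L_1/L_2 = (R_1/R_2)²(T_1/T_2)⁴ = (16.0)² × (0.873)⁴ = 148.7.
F_1/F_2 = (L_1/L_2)/(d_1/d_2)² = 148.7 / (20.0)² = 0.3717.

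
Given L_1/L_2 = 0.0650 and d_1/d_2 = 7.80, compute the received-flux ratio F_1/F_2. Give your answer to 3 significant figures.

0.00107

F = L/(4πd²), so F_1/F_2 = (L_1/L_2) / (d_1/d_2)²
= 0.0650 / (7.80)² = 0.0650 / 60.84 = 0.001068.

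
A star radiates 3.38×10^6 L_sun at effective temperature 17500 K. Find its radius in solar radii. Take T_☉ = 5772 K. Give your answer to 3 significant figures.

200 solar radii

R/R_☉ = √(L/L_☉) / (T/T_☉)² = √(3.38×10^6) / (3.032)²
       = 1838 / 9.192 = 200.0.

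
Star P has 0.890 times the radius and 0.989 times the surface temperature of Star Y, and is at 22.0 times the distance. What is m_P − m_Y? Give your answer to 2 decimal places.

7.01

L_P/L_Y = (0.890)²(0.989)⁴ = 0.7578.
F_P/F_Y = (L_P/L_Y)/(d_P/d_Y)² = 0.7578/484.0 = 0.001566.
m_P − m_Y = −2.5 log₁₀(0.001566) = 7.01.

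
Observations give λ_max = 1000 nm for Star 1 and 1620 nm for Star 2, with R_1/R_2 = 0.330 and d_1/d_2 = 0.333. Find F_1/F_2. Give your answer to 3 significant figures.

6.76

Wien's law: T_1/T_2 = λ_2/λ_1 = 1620/1000 = 1.620.
L_1/L_2 = (R_1/R_2)²(T_1/T_2)⁴ = (0.330)²(1.620)⁴ = 0.7500.
F_1/F_2 = (L_1/L_2)/(d_1/d_2)² = 0.7500/(0.333)² = 6.764.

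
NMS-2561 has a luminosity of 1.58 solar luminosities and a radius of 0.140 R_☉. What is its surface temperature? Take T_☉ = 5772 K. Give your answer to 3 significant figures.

1.73×10^4 K

T/T_☉ = (L/L_☉)^(1/4) / (R/R_☉)^(1/2)
T = 5772 × (1.58)^(1/4) / √(0.140) = 5772 × 1.121 / 0.3742 = 1.730×10^4 K.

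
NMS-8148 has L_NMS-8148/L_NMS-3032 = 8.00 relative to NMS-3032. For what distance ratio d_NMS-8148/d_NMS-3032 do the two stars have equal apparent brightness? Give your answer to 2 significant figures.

2.8

Equal flux requires L_NMS-8148/d_NMS-8148² = L_NMS-3032/d_NMS-3032², so d_NMS-8148/d_NMS-3032 = √(L_NMS-8148/L_NMS-3032)
= √(8.00) = 2.828.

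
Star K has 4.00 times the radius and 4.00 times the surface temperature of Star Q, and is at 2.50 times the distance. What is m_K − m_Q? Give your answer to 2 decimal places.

L_K/L_Q = (4.00)²(4.00)⁴ = 4096.
F_K/F_Q = (L_K/L_Q)/(d_K/d_Q)² = 4096/6.250 = 655.4.
m_K − m_Q = −2.5 log₁₀(655.4) = -7.04.

-7.04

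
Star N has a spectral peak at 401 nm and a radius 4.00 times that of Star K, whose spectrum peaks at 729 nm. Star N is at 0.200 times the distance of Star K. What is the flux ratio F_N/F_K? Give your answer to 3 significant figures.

4.37×10^3

Wien's law: T_N/T_K = λ_K/λ_N = 729/401 = 1.818.
L_N/L_K = (R_N/R_K)²(T_N/T_K)⁴ = (4.00)²(1.818)⁴ = 174.8.
F_N/F_K = (L_N/L_K)/(d_N/d_K)² = 174.8/(0.200)² = 4369.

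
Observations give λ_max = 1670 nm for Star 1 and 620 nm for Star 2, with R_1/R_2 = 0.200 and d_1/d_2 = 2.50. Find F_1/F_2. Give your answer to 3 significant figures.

1.22×10^-4

Wien's law: T_1/T_2 = λ_2/λ_1 = 620/1670 = 0.3713.
L_1/L_2 = (R_1/R_2)²(T_1/T_2)⁴ = (0.200)²(0.3713)⁴ = 7.599×10^-4.
F_1/F_2 = (L_1/L_2)/(d_1/d_2)² = 7.599×10^-4/(2.50)² = 1.216×10^-4.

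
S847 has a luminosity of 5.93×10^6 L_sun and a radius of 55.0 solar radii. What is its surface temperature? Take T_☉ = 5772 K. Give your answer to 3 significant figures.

T/T_☉ = (L/L_☉)^(1/4) / (R/R_☉)^(1/2)
T = 5772 × (5.93×10^6)^(1/4) / √(55.0) = 5772 × 49.35 / 7.416 = 3.841×10^4 K.

3.84×10^4 K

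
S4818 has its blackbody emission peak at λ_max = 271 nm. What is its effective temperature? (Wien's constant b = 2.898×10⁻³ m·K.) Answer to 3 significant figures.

1.07×10^4 K

T = b/λ_max = 2.898×10⁻³ / (271×10⁻⁹) = 1.069×10^4 K.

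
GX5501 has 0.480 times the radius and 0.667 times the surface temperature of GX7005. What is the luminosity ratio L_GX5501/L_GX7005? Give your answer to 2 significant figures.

0.046

From the Stefan–Boltzmann law, L ∝ R²T⁴, so
L_GX5501/L_GX7005 = (R_GX5501/R_GX7005)² (T_GX5501/T_GX7005)⁴ = (0.480)² × (0.667)⁴ = 0.2304 × 0.1979 = 0.04560.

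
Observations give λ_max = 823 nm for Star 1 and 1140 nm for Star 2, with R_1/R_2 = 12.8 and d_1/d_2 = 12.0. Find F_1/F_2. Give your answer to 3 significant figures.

Wien's law: T_1/T_2 = λ_2/λ_1 = 1140/823 = 1.385.
L_1/L_2 = (R_1/R_2)²(T_1/T_2)⁴ = (12.8)²(1.385)⁴ = 603.2.
F_1/F_2 = (L_1/L_2)/(d_1/d_2)² = 603.2/(12.0)² = 4.189.

4.19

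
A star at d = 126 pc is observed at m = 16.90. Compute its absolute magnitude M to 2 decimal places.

11.40

M = m − 5 log₁₀(d/10 pc) = 16.90 − 5 log₁₀(126/10)
  = 16.90 − 5 × 1.100 = 16.90 − 5.50 = 11.40.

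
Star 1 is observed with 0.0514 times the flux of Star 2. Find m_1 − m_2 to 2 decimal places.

m_1 − m_2 = −2.5 log₁₀(F_1/F_2) = −2.5 log₁₀(0.0514) = −2.5 × (-1.289) = 3.223.

3.22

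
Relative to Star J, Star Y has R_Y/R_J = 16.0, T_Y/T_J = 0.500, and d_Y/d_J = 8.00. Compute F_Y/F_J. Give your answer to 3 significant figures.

0.250

L_Y/L_J = (R_Y/R_J)²(T_Y/T_J)⁴ = (16.0)² × (0.500)⁴ = 16.00.
F_Y/F_J = (L_Y/L_J)/(d_Y/d_J)² = 16.00 / (8.00)² = 0.2500.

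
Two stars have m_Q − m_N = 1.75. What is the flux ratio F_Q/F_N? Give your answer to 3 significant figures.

F_Q/F_N = 10^(−(m_Q − m_N)/2.5) = 10^(-1.75/2.5) = 10^-0.700 = 0.1995.

0.200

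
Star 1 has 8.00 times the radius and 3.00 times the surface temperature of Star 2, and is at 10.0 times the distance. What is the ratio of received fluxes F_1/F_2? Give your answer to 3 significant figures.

51.8

L_1/L_2 = (R_1/R_2)²(T_1/T_2)⁴ = (8.00)² × (3.00)⁴ = 5184.
F_1/F_2 = (L_1/L_2)/(d_1/d_2)² = 5184 / (10.0)² = 51.84.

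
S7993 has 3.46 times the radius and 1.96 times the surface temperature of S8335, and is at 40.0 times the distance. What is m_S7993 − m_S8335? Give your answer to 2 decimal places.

L_S7993/L_S8335 = (3.46)²(1.96)⁴ = 176.7.
F_S7993/F_S8335 = (L_S7993/L_S8335)/(d_S7993/d_S8335)² = 176.7/1600 = 0.1104.
m_S7993 − m_S8335 = −2.5 log₁₀(0.1104) = 2.39.

2.39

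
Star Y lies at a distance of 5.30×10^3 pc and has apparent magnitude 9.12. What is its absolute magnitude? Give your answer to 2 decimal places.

-4.50

M = m − 5 log₁₀(d/10 pc) = 9.12 − 5 log₁₀(5.30×10^3/10)
  = 9.12 − 5 × 2.724 = 9.12 − 13.62 = -4.50.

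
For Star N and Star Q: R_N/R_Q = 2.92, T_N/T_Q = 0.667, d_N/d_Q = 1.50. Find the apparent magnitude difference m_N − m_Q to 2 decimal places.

0.31

L_N/L_Q = (2.92)²(0.667)⁴ = 1.688.
F_N/F_Q = (L_N/L_Q)/(d_N/d_Q)² = 1.688/2.250 = 0.7500.
m_N − m_Q = −2.5 log₁₀(0.7500) = 0.31.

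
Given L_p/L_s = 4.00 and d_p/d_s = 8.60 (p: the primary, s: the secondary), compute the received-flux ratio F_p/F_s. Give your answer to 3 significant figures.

F = L/(4πd²), so F_p/F_s = (L_p/L_s) / (d_p/d_s)²
= 4.00 / (8.60)² = 4.00 / 73.96 = 0.05408.

0.0541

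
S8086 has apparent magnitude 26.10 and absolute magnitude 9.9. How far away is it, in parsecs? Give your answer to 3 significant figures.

1.74×10^4 pc

m − M = 5 log₁₀(d/10 pc)
26.10 − (9.9) = 16.20 = 5 log₁₀(d/10)
d = 10 × 10^(16.20/5) = 10 × 10^3.240 = 1.738×10^4 pc.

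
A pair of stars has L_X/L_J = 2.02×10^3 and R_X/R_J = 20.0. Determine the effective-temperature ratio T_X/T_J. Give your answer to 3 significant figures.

1.50

L ∝ R²T⁴ gives T ∝ (L/R²)^(1/4), so
T_X/T_J = (2.02×10^3 / 20.0²)^(1/4) = (5.050)^(1/4) = 1.499.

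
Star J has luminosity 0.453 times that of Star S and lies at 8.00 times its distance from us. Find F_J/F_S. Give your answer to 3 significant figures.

0.00708

F = L/(4πd²), so F_J/F_S = (L_J/L_S) / (d_J/d_S)²
= 0.453 / (8.00)² = 0.453 / 64.00 = 0.007078.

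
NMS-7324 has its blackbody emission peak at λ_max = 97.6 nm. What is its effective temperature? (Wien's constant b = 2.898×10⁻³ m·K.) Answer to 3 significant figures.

T = b/λ_max = 2.898×10⁻³ / (97.6×10⁻⁹) = 2.969×10^4 K.

2.97×10^4 K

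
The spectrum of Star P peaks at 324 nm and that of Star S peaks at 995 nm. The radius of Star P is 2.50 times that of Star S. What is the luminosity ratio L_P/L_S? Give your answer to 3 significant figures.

556

Wien's law gives T ∝ 1/λ_max, so T_P/T_S = λ_S/λ_P = 995/324 = 3.071.
Then L ∝ R²T⁴ gives L_P/L_S = (2.50)² × (3.071)⁴ = 6.250 × 88.94 = 555.9.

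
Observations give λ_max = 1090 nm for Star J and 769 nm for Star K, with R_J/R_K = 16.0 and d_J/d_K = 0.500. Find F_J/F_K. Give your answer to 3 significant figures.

Wien's law: T_J/T_K = λ_K/λ_J = 769/1090 = 0.7055.
L_J/L_K = (R_J/R_K)²(T_J/T_K)⁴ = (16.0)²(0.7055)⁴ = 63.42.
F_J/F_K = (L_J/L_K)/(d_J/d_K)² = 63.42/(0.500)² = 253.7.

254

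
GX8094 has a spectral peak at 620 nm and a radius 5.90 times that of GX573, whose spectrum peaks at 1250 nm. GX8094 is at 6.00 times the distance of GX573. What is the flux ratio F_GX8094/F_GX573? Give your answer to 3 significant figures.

Wien's law: T_GX8094/T_GX573 = λ_GX573/λ_GX8094 = 1250/620 = 2.016.
L_GX8094/L_GX573 = (R_GX8094/R_GX573)²(T_GX8094/T_GX573)⁴ = (5.90)²(2.016)⁴ = 575.1.
F_GX8094/F_GX573 = (L_GX8094/L_GX573)/(d_GX8094/d_GX573)² = 575.1/(6.00)² = 15.98.

16.0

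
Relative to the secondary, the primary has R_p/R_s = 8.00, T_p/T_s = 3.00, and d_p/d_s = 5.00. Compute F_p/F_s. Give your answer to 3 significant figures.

L_p/L_s = (R_p/R_s)²(T_p/T_s)⁴ = (8.00)² × (3.00)⁴ = 5184.
F_p/F_s = (L_p/L_s)/(d_p/d_s)² = 5184 / (5.00)² = 207.4.

207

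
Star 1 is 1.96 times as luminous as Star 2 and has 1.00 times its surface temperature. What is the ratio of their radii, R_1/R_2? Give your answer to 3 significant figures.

1.40

L ∝ R²T⁴ gives R ∝ √L / T², so
R_1/R_2 = √(1.96) / (1.00)² = 1.400 / 1.000 = 1.400.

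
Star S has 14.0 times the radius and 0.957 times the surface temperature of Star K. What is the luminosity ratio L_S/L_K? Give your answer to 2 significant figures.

From the Stefan–Boltzmann law, L ∝ R²T⁴, so
L_S/L_K = (R_S/R_K)² (T_S/T_K)⁴ = (14.0)² × (0.957)⁴ = 196.0 × 0.8388 = 164.4.

1.6×10^2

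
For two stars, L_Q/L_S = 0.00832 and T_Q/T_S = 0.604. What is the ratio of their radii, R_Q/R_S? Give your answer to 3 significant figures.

0.250

L ∝ R²T⁴ gives R ∝ √L / T², so
R_Q/R_S = √(0.00832) / (0.604)² = 0.09121 / 0.3648 = 0.2500.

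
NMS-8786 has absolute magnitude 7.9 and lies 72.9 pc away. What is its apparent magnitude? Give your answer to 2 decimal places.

m = M + 5 log₁₀(d/10 pc) = 7.9 + 5 log₁₀(72.9/10)
  = 7.9 + 5 × 0.863 = 7.9 + 4.31 = 12.21.

12.21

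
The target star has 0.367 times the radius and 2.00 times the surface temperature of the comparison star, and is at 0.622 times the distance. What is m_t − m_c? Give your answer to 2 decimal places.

-1.86

L_t/L_c = (0.367)²(2.00)⁴ = 2.155.
F_t/F_c = (L_t/L_c)/(d_t/d_c)² = 2.155/0.3869 = 5.570.
m_t − m_c = −2.5 log₁₀(5.570) = -1.86.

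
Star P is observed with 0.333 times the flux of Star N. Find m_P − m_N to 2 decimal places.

1.19

m_P − m_N = −2.5 log₁₀(F_P/F_N) = −2.5 log₁₀(0.333) = −2.5 × (-0.478) = 1.194.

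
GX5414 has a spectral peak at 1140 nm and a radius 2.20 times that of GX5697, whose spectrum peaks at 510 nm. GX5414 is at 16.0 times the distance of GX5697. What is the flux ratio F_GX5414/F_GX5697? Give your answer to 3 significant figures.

7.57×10^-4

Wien's law: T_GX5414/T_GX5697 = λ_GX5697/λ_GX5414 = 510/1140 = 0.4474.
L_GX5414/L_GX5697 = (R_GX5414/R_GX5697)²(T_GX5414/T_GX5697)⁴ = (2.20)²(0.4474)⁴ = 0.1939.
F_GX5414/F_GX5697 = (L_GX5414/L_GX5697)/(d_GX5414/d_GX5697)² = 0.1939/(16.0)² = 7.573×10^-4.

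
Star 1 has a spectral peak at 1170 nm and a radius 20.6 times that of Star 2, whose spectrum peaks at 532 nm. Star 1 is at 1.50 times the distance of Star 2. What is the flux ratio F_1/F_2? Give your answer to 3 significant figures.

Wien's law: T_1/T_2 = λ_2/λ_1 = 532/1170 = 0.4547.
L_1/L_2 = (R_1/R_2)²(T_1/T_2)⁴ = (20.6)²(0.4547)⁴ = 18.14.
F_1/F_2 = (L_1/L_2)/(d_1/d_2)² = 18.14/(1.50)² = 8.062.

8.06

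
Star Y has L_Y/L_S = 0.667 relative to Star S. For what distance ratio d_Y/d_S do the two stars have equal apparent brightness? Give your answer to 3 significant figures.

Equal flux requires L_Y/d_Y² = L_S/d_S², so d_Y/d_S = √(L_Y/L_S)
= √(0.667) = 0.8167.

0.817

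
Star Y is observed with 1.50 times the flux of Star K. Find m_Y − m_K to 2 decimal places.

m_Y − m_K = −2.5 log₁₀(F_Y/F_K) = −2.5 log₁₀(1.50) = −2.5 × (0.176) = -0.440.

-0.44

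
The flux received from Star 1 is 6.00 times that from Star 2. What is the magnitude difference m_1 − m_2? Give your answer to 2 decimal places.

m_1 − m_2 = −2.5 log₁₀(F_1/F_2) = −2.5 log₁₀(6.00) = −2.5 × (0.778) = -1.945.

-1.95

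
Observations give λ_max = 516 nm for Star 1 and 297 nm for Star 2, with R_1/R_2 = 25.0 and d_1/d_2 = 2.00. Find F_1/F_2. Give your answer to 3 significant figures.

17.1

Wien's law: T_1/T_2 = λ_2/λ_1 = 297/516 = 0.5756.
L_1/L_2 = (R_1/R_2)²(T_1/T_2)⁴ = (25.0)²(0.5756)⁴ = 68.60.
F_1/F_2 = (L_1/L_2)/(d_1/d_2)² = 68.60/(2.00)² = 17.15.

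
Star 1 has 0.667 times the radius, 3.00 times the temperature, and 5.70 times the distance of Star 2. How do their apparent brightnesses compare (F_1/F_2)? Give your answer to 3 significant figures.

L_1/L_2 = (R_1/R_2)²(T_1/T_2)⁴ = (0.667)² × (3.00)⁴ = 36.04.
F_1/F_2 = (L_1/L_2)/(d_1/d_2)² = 36.04 / (5.70)² = 1.109.

1.11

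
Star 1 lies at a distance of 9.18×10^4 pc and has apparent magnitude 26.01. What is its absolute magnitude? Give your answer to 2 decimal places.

6.20

M = m − 5 log₁₀(d/10 pc) = 26.01 − 5 log₁₀(9.18×10^4/10)
  = 26.01 − 5 × 3.963 = 26.01 − 19.81 = 6.20.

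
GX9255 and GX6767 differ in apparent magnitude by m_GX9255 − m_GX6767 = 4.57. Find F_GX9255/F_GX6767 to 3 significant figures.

F_GX9255/F_GX6767 = 10^(−(m_GX9255 − m_GX6767)/2.5) = 10^(-4.57/2.5) = 10^-1.828 = 0.01486.

0.0149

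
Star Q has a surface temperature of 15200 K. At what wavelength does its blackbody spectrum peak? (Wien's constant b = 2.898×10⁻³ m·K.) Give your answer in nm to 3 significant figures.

191 nm

λ_max = b/T = 2.898×10⁻³ / 15200 = 1.91×10^-7 m = 190.7 nm.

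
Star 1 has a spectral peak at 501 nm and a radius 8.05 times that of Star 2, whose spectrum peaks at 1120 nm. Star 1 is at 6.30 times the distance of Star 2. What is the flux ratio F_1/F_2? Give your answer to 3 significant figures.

40.8

Wien's law: T_1/T_2 = λ_2/λ_1 = 1120/501 = 2.236.
L_1/L_2 = (R_1/R_2)²(T_1/T_2)⁴ = (8.05)²(2.236)⁴ = 1619.
F_1/F_2 = (L_1/L_2)/(d_1/d_2)² = 1619/(6.30)² = 40.78.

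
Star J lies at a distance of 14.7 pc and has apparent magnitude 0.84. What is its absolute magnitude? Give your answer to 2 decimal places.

M = m − 5 log₁₀(d/10 pc) = 0.84 − 5 log₁₀(14.7/10)
  = 0.84 − 5 × 0.167 = 0.84 − 0.84 = 0.00.

0.00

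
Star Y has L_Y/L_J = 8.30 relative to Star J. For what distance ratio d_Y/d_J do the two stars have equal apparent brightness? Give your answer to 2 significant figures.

2.9

Equal flux requires L_Y/d_Y² = L_J/d_J², so d_Y/d_J = √(L_Y/L_J)
= √(8.30) = 2.881.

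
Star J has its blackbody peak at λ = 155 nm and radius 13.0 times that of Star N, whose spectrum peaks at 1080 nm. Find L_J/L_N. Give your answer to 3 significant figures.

3.98×10^5

Wien's law gives T ∝ 1/λ_max, so T_J/T_N = λ_N/λ_J = 1080/155 = 6.968.
Then L ∝ R²T⁴ gives L_J/L_N = (13.0)² × (6.968)⁴ = 169.0 × 2357 = 3.983×10^5.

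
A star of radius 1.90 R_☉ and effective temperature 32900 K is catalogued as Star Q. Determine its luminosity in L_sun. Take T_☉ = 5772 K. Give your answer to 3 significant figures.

3.81×10^3 L_sun

L/L_☉ = (R/R_☉)² (T/T_☉)⁴ = (1.90)² × (32900/5772)⁴
       = 3.610 × (5.700)⁴ = 3.610 × 1056 = 3811.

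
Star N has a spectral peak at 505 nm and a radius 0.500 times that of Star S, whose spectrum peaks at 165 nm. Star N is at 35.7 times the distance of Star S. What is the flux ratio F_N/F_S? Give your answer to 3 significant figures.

Wien's law: T_N/T_S = λ_S/λ_N = 165/505 = 0.3267.
L_N/L_S = (R_N/R_S)²(T_N/T_S)⁴ = (0.500)²(0.3267)⁴ = 0.002849.
F_N/F_S = (L_N/L_S)/(d_N/d_S)² = 0.002849/(35.7)² = 2.235×10^-6.

2.24×10^-6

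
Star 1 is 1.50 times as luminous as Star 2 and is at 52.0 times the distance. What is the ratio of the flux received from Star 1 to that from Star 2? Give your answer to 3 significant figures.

F = L/(4πd²), so F_1/F_2 = (L_1/L_2) / (d_1/d_2)²
= 1.50 / (52.0)² = 1.50 / 2704 = 5.547×10^-4.

5.55×10^-4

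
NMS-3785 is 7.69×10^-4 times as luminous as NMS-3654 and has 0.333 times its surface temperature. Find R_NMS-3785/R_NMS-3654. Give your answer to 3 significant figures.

L ∝ R²T⁴ gives R ∝ √L / T², so
R_NMS-3785/R_NMS-3654 = √(7.69×10^-4) / (0.333)² = 0.02773 / 0.1109 = 0.2501.

0.250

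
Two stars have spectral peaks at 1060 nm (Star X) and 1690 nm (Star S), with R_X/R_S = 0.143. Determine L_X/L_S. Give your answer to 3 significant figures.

0.132

Wien's law gives T ∝ 1/λ_max, so T_X/T_S = λ_S/λ_X = 1690/1060 = 1.594.
Then L ∝ R²T⁴ gives L_X/L_S = (0.143)² × (1.594)⁴ = 0.02045 × 6.461 = 0.1321.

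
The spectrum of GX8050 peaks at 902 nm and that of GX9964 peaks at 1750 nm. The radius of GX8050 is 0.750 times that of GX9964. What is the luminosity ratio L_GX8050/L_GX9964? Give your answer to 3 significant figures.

7.97

Wien's law gives T ∝ 1/λ_max, so T_GX8050/T_GX9964 = λ_GX9964/λ_GX8050 = 1750/902 = 1.940.
Then L ∝ R²T⁴ gives L_GX8050/L_GX9964 = (0.750)² × (1.940)⁴ = 0.5625 × 14.17 = 7.970.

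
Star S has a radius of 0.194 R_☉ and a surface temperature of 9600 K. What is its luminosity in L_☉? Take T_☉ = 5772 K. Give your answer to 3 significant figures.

L/L_☉ = (R/R_☉)² (T/T_☉)⁴ = (0.194)² × (9600/5772)⁴
       = 0.03764 × (1.663)⁴ = 0.03764 × 7.652 = 0.2880.

0.288 L_☉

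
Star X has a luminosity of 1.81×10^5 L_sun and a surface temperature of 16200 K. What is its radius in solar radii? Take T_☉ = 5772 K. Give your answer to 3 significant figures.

R/R_☉ = √(L/L_☉) / (T/T_☉)² = √(1.81×10^5) / (2.807)²
       = 425.4 / 7.877 = 54.01.

54.0 solar radii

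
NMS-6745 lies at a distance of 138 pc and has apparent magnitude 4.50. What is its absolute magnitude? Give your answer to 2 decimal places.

M = m − 5 log₁₀(d/10 pc) = 4.50 − 5 log₁₀(138/10)
  = 4.50 − 5 × 1.140 = 4.50 − 5.70 = -1.20.

-1.20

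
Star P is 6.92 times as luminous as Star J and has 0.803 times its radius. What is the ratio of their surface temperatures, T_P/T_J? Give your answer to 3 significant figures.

L ∝ R²T⁴ gives T ∝ (L/R²)^(1/4), so
T_P/T_J = (6.92 / 0.803²)^(1/4) = (10.73)^(1/4) = 1.810.

1.81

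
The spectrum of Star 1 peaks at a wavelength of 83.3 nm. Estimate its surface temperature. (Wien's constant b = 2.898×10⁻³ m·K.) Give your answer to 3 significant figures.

3.48×10^4 K

T = b/λ_max = 2.898×10⁻³ / (83.3×10⁻⁹) = 3.479×10^4 K.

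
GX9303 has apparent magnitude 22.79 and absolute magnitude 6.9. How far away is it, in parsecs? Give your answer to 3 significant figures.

1.51×10^4 pc

m − M = 5 log₁₀(d/10 pc)
22.79 − (6.9) = 15.89 = 5 log₁₀(d/10)
d = 10 × 10^(15.89/5) = 10 × 10^3.178 = 1.507×10^4 pc.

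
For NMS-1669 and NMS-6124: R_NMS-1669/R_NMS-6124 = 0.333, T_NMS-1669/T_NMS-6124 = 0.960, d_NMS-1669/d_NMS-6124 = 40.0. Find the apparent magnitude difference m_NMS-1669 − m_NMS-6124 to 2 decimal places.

10.58

L_NMS-1669/L_NMS-6124 = (0.333)²(0.960)⁴ = 0.09418.
F_NMS-1669/F_NMS-6124 = (L_NMS-1669/L_NMS-6124)/(d_NMS-1669/d_NMS-6124)² = 0.09418/1600 = 5.886×10^-5.
m_NMS-1669 − m_NMS-6124 = −2.5 log₁₀(5.886×10^-5) = 10.58.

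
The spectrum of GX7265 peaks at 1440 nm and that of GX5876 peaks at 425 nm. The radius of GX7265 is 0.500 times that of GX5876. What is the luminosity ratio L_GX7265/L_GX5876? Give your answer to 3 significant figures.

0.00190

Wien's law gives T ∝ 1/λ_max, so T_GX7265/T_GX5876 = λ_GX5876/λ_GX7265 = 425/1440 = 0.2951.
Then L ∝ R²T⁴ gives L_GX7265/L_GX5876 = (0.500)² × (0.2951)⁴ = 0.2500 × 0.007588 = 0.001897.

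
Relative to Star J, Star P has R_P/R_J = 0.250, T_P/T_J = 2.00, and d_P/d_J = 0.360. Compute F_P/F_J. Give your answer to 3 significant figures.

7.72

L_P/L_J = (R_P/R_J)²(T_P/T_J)⁴ = (0.250)² × (2.00)⁴ = 1.000.
F_P/F_J = (L_P/L_J)/(d_P/d_J)² = 1.000 / (0.360)² = 7.716.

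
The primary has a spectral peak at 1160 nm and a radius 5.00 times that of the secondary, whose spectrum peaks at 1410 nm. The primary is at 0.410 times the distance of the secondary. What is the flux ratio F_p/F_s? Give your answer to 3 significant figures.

Wien's law: T_p/T_s = λ_s/λ_p = 1410/1160 = 1.216.
L_p/L_s = (R_p/R_s)²(T_p/T_s)⁴ = (5.00)²(1.216)⁴ = 54.57.
F_p/F_s = (L_p/L_s)/(d_p/d_s)² = 54.57/(0.410)² = 324.7.

325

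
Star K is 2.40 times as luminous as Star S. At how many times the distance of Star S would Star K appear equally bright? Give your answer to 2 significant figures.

1.5

Equal flux requires L_K/d_K² = L_S/d_S², so d_K/d_S = √(L_K/L_S)
= √(2.40) = 1.549.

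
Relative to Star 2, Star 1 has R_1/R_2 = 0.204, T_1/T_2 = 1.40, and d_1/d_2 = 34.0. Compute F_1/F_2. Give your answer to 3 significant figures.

L_1/L_2 = (R_1/R_2)²(T_1/T_2)⁴ = (0.204)² × (1.40)⁴ = 0.1599.
F_1/F_2 = (L_1/L_2)/(d_1/d_2)² = 0.1599 / (34.0)² = 1.383×10^-4.

1.38×10^-4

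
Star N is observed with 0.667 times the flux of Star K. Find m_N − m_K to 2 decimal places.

m_N − m_K = −2.5 log₁₀(F_N/F_K) = −2.5 log₁₀(0.667) = −2.5 × (-0.176) = 0.440.

0.44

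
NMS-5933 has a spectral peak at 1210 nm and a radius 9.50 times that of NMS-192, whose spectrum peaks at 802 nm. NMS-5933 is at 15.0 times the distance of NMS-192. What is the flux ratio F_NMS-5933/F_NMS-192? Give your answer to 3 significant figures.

0.0774

Wien's law: T_NMS-5933/T_NMS-192 = λ_NMS-192/λ_NMS-5933 = 802/1210 = 0.6628.
L_NMS-5933/L_NMS-192 = (R_NMS-5933/R_NMS-192)²(T_NMS-5933/T_NMS-192)⁴ = (9.50)²(0.6628)⁴ = 17.42.
F_NMS-5933/F_NMS-192 = (L_NMS-5933/L_NMS-192)/(d_NMS-5933/d_NMS-192)² = 17.42/(15.0)² = 0.07741.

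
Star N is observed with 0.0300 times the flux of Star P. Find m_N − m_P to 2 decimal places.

m_N − m_P = −2.5 log₁₀(F_N/F_P) = −2.5 log₁₀(0.0300) = −2.5 × (-1.523) = 3.807.

3.81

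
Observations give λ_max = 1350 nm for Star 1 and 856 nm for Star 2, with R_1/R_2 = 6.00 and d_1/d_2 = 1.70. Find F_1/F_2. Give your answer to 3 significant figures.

2.01

Wien's law: T_1/T_2 = λ_2/λ_1 = 856/1350 = 0.6341.
L_1/L_2 = (R_1/R_2)²(T_1/T_2)⁴ = (6.00)²(0.6341)⁴ = 5.819.
F_1/F_2 = (L_1/L_2)/(d_1/d_2)² = 5.819/(1.70)² = 2.014.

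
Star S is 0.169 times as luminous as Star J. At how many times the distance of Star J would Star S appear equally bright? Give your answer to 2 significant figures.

0.41

Equal flux requires L_S/d_S² = L_J/d_J², so d_S/d_J = √(L_S/L_J)
= √(0.169) = 0.4111.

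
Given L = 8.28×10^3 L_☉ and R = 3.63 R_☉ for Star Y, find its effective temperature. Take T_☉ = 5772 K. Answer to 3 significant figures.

T/T_☉ = (L/L_☉)^(1/4) / (R/R_☉)^(1/2)
T = 5772 × (8.28×10^3)^(1/4) / √(3.63) = 5772 × 9.539 / 1.905 = 2.890×10^4 K.

2.89×10^4 K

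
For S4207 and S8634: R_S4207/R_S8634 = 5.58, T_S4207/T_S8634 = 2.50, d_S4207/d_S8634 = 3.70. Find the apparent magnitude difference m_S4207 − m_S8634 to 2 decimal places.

L_S4207/L_S8634 = (5.58)²(2.50)⁴ = 1216.
F_S4207/F_S8634 = (L_S4207/L_S8634)/(d_S4207/d_S8634)² = 1216/13.69 = 88.84.
m_S4207 − m_S8634 = −2.5 log₁₀(88.84) = -4.87.

-4.87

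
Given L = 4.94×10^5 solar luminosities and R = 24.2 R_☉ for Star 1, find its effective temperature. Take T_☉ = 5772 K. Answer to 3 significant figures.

T/T_☉ = (L/L_☉)^(1/4) / (R/R_☉)^(1/2)
T = 5772 × (4.94×10^5)^(1/4) / √(24.2) = 5772 × 26.51 / 4.919 = 3.111×10^4 K.

3.11×10^4 K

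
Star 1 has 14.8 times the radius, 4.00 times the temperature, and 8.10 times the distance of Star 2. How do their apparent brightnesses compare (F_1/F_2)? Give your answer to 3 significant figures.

855

L_1/L_2 = (R_1/R_2)²(T_1/T_2)⁴ = (14.8)² × (4.00)⁴ = 5.607×10^4.
F_1/F_2 = (L_1/L_2)/(d_1/d_2)² = 5.607×10^4 / (8.10)² = 854.7.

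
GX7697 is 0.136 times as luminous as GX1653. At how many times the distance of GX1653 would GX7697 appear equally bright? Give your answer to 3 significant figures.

Equal flux requires L_GX7697/d_GX7697² = L_GX1653/d_GX1653², so d_GX7697/d_GX1653 = √(L_GX7697/L_GX1653)
= √(0.136) = 0.3688.

0.369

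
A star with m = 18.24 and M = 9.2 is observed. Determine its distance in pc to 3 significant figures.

m − M = 5 log₁₀(d/10 pc)
18.24 − (9.2) = 9.04 = 5 log₁₀(d/10)
d = 10 × 10^(9.04/5) = 10 × 10^1.808 = 642.7 pc.

643 pc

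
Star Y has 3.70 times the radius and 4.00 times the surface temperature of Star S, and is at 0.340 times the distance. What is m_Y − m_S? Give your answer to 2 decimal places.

L_Y/L_S = (3.70)²(4.00)⁴ = 3505.
F_Y/F_S = (L_Y/L_S)/(d_Y/d_S)² = 3505/0.1156 = 3.032×10^4.
m_Y − m_S = −2.5 log₁₀(3.032×10^4) = -11.20.

-11.20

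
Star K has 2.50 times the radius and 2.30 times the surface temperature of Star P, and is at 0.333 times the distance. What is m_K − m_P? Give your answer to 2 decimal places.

L_K/L_P = (2.50)²(2.30)⁴ = 174.9.
F_K/F_P = (L_K/L_P)/(d_K/d_P)² = 174.9/0.1109 = 1577.
m_K − m_P = −2.5 log₁₀(1577) = -7.99.

-7.99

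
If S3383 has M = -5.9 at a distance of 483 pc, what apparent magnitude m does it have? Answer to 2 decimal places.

m = M + 5 log₁₀(d/10 pc) = -5.9 + 5 log₁₀(483/10)
  = -5.9 + 5 × 1.684 = -5.9 + 8.42 = 2.52.

2.52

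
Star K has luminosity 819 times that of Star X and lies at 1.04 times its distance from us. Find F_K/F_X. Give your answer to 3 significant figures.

F = L/(4πd²), so F_K/F_X = (L_K/L_X) / (d_K/d_X)²
= 819 / (1.04)² = 819 / 1.082 = 757.2.

757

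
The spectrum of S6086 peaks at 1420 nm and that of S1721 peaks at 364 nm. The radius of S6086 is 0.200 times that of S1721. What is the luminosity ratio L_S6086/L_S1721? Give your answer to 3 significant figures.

Wien's law gives T ∝ 1/λ_max, so T_S6086/T_S1721 = λ_S1721/λ_S6086 = 364/1420 = 0.2563.
Then L ∝ R²T⁴ gives L_S6086/L_S1721 = (0.200)² × (0.2563)⁴ = 0.04000 × 0.004318 = 1.727×10^-4.

1.73×10^-4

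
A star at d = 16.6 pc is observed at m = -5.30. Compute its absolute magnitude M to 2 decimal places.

M = m − 5 log₁₀(d/10 pc) = -5.30 − 5 log₁₀(16.6/10)
  = -5.30 − 5 × 0.220 = -5.30 − 1.10 = -6.40.

-6.40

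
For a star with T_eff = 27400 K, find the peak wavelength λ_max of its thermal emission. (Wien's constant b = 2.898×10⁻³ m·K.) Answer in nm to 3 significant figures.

106 nm

λ_max = b/T = 2.898×10⁻³ / 27400 = 1.06×10^-7 m = 105.8 nm.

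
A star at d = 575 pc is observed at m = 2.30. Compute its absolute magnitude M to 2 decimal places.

M = m − 5 log₁₀(d/10 pc) = 2.30 − 5 log₁₀(575/10)
  = 2.30 − 5 × 1.760 = 2.30 − 8.80 = -6.50.

-6.50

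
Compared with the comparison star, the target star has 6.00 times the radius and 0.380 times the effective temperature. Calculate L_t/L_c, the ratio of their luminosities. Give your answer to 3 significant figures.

From the Stefan–Boltzmann law, L ∝ R²T⁴, so
L_t/L_c = (R_t/R_c)² (T_t/T_c)⁴ = (6.00)² × (0.380)⁴ = 36.00 × 0.02085 = 0.7506.

0.751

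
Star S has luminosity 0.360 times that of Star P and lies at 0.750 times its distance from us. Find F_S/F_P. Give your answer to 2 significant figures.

F = L/(4πd²), so F_S/F_P = (L_S/L_P) / (d_S/d_P)²
= 0.360 / (0.750)² = 0.360 / 0.5625 = 0.6400.

0.64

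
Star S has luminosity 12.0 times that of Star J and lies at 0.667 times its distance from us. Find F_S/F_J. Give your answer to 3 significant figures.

27.0

F = L/(4πd²), so F_S/F_J = (L_S/L_J) / (d_S/d_J)²
= 12.0 / (0.667)² = 12.0 / 0.4449 = 26.97.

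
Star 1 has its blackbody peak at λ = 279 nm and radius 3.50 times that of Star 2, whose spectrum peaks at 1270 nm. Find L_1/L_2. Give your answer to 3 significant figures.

5.26×10^3

Wien's law gives T ∝ 1/λ_max, so T_1/T_2 = λ_2/λ_1 = 1270/279 = 4.552.
Then L ∝ R²T⁴ gives L_1/L_2 = (3.50)² × (4.552)⁴ = 12.25 × 429.3 = 5259.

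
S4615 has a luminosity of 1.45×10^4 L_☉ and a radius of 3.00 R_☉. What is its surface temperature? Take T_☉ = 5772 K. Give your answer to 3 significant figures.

T/T_☉ = (L/L_☉)^(1/4) / (R/R_☉)^(1/2)
T = 5772 × (1.45×10^4)^(1/4) / √(3.00) = 5772 × 10.97 / 1.732 = 3.657×10^4 K.

3.66×10^4 K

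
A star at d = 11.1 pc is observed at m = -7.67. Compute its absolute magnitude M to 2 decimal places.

-7.90

M = m − 5 log₁₀(d/10 pc) = -7.67 − 5 log₁₀(11.1/10)
  = -7.67 − 5 × 0.045 = -7.67 − 0.23 = -7.90.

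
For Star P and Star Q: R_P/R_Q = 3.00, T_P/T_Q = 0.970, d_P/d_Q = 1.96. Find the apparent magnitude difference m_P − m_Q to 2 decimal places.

L_P/L_Q = (3.00)²(0.970)⁴ = 7.968.
F_P/F_Q = (L_P/L_Q)/(d_P/d_Q)² = 7.968/3.842 = 2.074.
m_P − m_Q = −2.5 log₁₀(2.074) = -0.79.

-0.79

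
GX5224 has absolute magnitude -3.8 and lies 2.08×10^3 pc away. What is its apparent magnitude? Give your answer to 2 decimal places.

7.79

m = M + 5 log₁₀(d/10 pc) = -3.8 + 5 log₁₀(2.08×10^3/10)
  = -3.8 + 5 × 2.318 = -3.8 + 11.59 = 7.79.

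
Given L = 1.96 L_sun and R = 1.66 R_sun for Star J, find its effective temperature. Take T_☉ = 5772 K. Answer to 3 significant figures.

5.30×10^3 K

T/T_☉ = (L/L_☉)^(1/4) / (R/R_☉)^(1/2)
T = 5772 × (1.96)^(1/4) / √(1.66) = 5772 × 1.183 / 1.288 = 5301 K.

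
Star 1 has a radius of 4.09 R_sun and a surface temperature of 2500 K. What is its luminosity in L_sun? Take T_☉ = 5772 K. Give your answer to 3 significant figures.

L/L_☉ = (R/R_☉)² (T/T_☉)⁴ = (4.09)² × (2500/5772)⁴
       = 16.73 × (0.4331)⁴ = 16.73 × 0.03519 = 0.5887.

0.589 L_sun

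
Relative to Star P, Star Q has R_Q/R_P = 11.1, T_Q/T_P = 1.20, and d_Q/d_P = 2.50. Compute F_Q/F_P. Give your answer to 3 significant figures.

40.9

L_Q/L_P = (R_Q/R_P)²(T_Q/T_P)⁴ = (11.1)² × (1.20)⁴ = 255.5.
F_Q/F_P = (L_Q/L_P)/(d_Q/d_P)² = 255.5 / (2.50)² = 40.88.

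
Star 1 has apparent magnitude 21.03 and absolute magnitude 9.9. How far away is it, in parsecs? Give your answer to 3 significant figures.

1.68×10^3 pc

m − M = 5 log₁₀(d/10 pc)
21.03 − (9.9) = 11.13 = 5 log₁₀(d/10)
d = 10 × 10^(11.13/5) = 10 × 10^2.226 = 1683 pc.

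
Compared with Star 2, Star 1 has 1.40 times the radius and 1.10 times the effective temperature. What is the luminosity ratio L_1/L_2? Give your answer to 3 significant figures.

2.87

From the Stefan–Boltzmann law, L ∝ R²T⁴, so
L_1/L_2 = (R_1/R_2)² (T_1/T_2)⁴ = (1.40)² × (1.10)⁴ = 1.960 × 1.464 = 2.870.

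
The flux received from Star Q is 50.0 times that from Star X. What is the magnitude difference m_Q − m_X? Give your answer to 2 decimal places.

m_Q − m_X = −2.5 log₁₀(F_Q/F_X) = −2.5 log₁₀(50.0) = −2.5 × (1.699) = -4.247.

-4.25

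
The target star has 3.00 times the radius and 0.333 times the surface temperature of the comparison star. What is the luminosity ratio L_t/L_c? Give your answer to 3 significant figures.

0.111

From the Stefan–Boltzmann law, L ∝ R²T⁴, so
L_t/L_c = (R_t/R_c)² (T_t/T_c)⁴ = (3.00)² × (0.333)⁴ = 9.000 × 0.01230 = 0.1107.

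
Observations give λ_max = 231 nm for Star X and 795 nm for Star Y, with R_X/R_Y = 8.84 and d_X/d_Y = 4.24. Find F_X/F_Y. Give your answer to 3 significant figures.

610

Wien's law: T_X/T_Y = λ_Y/λ_X = 795/231 = 3.442.
L_X/L_Y = (R_X/R_Y)²(T_X/T_Y)⁴ = (8.84)²(3.442)⁴ = 1.096×10^4.
F_X/F_Y = (L_X/L_Y)/(d_X/d_Y)² = 1.096×10^4/(4.24)² = 609.8.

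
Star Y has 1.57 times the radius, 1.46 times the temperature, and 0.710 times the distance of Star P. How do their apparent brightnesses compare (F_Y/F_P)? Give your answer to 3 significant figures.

L_Y/L_P = (R_Y/R_P)²(T_Y/T_P)⁴ = (1.57)² × (1.46)⁴ = 11.20.
F_Y/F_P = (L_Y/L_P)/(d_Y/d_P)² = 11.20 / (0.710)² = 22.22.

22.2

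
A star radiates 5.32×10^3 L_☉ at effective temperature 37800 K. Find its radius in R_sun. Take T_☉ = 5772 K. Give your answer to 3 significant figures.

1.70 R_sun

R/R_☉ = √(L/L_☉) / (T/T_☉)² = √(5.32×10^3) / (6.549)²
       = 72.94 / 42.89 = 1.701.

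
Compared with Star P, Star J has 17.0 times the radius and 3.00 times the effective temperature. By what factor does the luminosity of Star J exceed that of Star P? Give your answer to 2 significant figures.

From the Stefan–Boltzmann law, L ∝ R²T⁴, so
L_J/L_P = (R_J/R_P)² (T_J/T_P)⁴ = (17.0)² × (3.00)⁴ = 289.0 × 81.00 = 2.341×10^4.

2.3×10^4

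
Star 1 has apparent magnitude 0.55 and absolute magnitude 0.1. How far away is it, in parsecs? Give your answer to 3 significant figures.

m − M = 5 log₁₀(d/10 pc)
0.55 − (0.1) = 0.45 = 5 log₁₀(d/10)
d = 10 × 10^(0.45/5) = 10 × 10^0.090 = 12.30 pc.

12.3 pc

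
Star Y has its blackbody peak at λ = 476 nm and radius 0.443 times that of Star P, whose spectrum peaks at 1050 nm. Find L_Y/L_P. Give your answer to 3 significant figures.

4.65

Wien's law gives T ∝ 1/λ_max, so T_Y/T_P = λ_P/λ_Y = 1050/476 = 2.206.
Then L ∝ R²T⁴ gives L_Y/L_P = (0.443)² × (2.206)⁴ = 0.1962 × 23.68 = 4.647.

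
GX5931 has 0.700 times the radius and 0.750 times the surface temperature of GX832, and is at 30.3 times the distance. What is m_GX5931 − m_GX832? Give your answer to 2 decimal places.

9.43

L_GX5931/L_GX832 = (0.700)²(0.750)⁴ = 0.1550.
F_GX5931/F_GX832 = (L_GX5931/L_GX832)/(d_GX5931/d_GX832)² = 0.1550/918.1 = 1.689×10^-4.
m_GX5931 − m_GX832 = −2.5 log₁₀(1.689×10^-4) = 9.43.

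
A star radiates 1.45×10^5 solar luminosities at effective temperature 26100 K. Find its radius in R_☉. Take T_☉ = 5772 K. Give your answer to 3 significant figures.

R/R_☉ = √(L/L_☉) / (T/T_☉)² = √(1.45×10^5) / (4.522)²
       = 380.8 / 20.45 = 18.62.

18.6 R_☉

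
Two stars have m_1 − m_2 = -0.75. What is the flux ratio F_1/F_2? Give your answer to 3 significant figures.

2.00

F_1/F_2 = 10^(−(m_1 − m_2)/2.5) = 10^(0.75/2.5) = 10^0.300 = 1.995.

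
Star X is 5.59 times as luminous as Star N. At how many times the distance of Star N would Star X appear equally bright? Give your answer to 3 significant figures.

2.36

Equal flux requires L_X/d_X² = L_N/d_N², so d_X/d_N = √(L_X/L_N)
= √(5.59) = 2.364.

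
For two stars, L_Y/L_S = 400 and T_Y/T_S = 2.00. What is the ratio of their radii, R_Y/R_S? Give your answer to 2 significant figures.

5.0

L ∝ R²T⁴ gives R ∝ √L / T², so
R_Y/R_S = √(400) / (2.00)² = 20.00 / 4.000 = 5.000.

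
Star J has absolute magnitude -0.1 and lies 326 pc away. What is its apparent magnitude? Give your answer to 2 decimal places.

7.47

m = M + 5 log₁₀(d/10 pc) = -0.1 + 5 log₁₀(326/10)
  = -0.1 + 5 × 1.513 = -0.1 + 7.57 = 7.47.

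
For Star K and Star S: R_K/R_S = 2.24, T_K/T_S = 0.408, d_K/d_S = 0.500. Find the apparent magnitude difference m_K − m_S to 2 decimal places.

L_K/L_S = (2.24)²(0.408)⁴ = 0.1390.
F_K/F_S = (L_K/L_S)/(d_K/d_S)² = 0.1390/0.2500 = 0.5562.
m_K − m_S = −2.5 log₁₀(0.5562) = 0.64.

0.64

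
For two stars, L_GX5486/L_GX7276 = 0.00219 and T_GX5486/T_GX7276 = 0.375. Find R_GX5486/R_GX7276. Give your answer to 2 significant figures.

0.33

L ∝ R²T⁴ gives R ∝ √L / T², so
R_GX5486/R_GX7276 = √(0.00219) / (0.375)² = 0.04680 / 0.1406 = 0.3328.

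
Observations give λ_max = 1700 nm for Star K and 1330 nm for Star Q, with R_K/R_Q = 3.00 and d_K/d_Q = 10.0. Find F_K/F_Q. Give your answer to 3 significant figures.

Wien's law: T_K/T_Q = λ_Q/λ_K = 1330/1700 = 0.7824.
L_K/L_Q = (R_K/R_Q)²(T_K/T_Q)⁴ = (3.00)²(0.7824)⁴ = 3.372.
F_K/F_Q = (L_K/L_Q)/(d_K/d_Q)² = 3.372/(10.0)² = 0.03372.

0.0337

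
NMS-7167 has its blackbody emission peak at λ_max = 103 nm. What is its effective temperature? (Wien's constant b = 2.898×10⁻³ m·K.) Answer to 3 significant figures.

2.81×10^4 K

T = b/λ_max = 2.898×10⁻³ / (103×10⁻⁹) = 2.814×10^4 K.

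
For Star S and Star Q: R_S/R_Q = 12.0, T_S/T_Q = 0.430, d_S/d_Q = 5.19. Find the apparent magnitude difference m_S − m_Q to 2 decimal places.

1.85

L_S/L_Q = (12.0)²(0.430)⁴ = 4.923.
F_S/F_Q = (L_S/L_Q)/(d_S/d_Q)² = 4.923/26.94 = 0.1828.
m_S − m_Q = −2.5 log₁₀(0.1828) = 1.85.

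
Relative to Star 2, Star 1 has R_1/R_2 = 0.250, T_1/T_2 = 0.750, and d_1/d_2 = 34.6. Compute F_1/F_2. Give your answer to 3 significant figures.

L_1/L_2 = (R_1/R_2)²(T_1/T_2)⁴ = (0.250)² × (0.750)⁴ = 0.01978.
F_1/F_2 = (L_1/L_2)/(d_1/d_2)² = 0.01978 / (34.6)² = 1.652×10^-5.

1.65×10^-5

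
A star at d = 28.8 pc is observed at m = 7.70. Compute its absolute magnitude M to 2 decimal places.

M = m − 5 log₁₀(d/10 pc) = 7.70 − 5 log₁₀(28.8/10)
  = 7.70 − 5 × 0.459 = 7.70 − 2.30 = 5.40.

5.40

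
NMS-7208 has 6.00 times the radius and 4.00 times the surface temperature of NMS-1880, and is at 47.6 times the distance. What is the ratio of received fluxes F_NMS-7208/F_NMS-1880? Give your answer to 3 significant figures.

L_NMS-7208/L_NMS-1880 = (R_NMS-7208/R_NMS-1880)²(T_NMS-7208/T_NMS-1880)⁴ = (6.00)² × (4.00)⁴ = 9216.
F_NMS-7208/F_NMS-1880 = (L_NMS-7208/L_NMS-1880)/(d_NMS-7208/d_NMS-1880)² = 9216 / (47.6)² = 4.068.

4.07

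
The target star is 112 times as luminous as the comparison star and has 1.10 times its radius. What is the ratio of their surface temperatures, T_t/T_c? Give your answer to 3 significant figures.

3.10

L ∝ R²T⁴ gives T ∝ (L/R²)^(1/4), so
T_t/T_c = (112 / 1.10²)^(1/4) = (92.56)^(1/4) = 3.102.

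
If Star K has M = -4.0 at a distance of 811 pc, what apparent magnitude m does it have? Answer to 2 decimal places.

5.55

m = M + 5 log₁₀(d/10 pc) = -4.0 + 5 log₁₀(811/10)
  = -4.0 + 5 × 1.909 = -4.0 + 9.55 = 5.55.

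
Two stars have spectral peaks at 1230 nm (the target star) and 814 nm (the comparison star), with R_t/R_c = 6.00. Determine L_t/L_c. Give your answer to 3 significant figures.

Wien's law gives T ∝ 1/λ_max, so T_t/T_c = λ_c/λ_t = 814/1230 = 0.6618.
Then L ∝ R²T⁴ gives L_t/L_c = (6.00)² × (0.6618)⁴ = 36.00 × 0.1918 = 6.905.

6.91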